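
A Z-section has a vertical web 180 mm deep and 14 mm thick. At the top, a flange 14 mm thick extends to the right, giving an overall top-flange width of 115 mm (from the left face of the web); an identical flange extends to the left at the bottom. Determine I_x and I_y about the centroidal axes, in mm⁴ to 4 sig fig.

I_x ≈ 2.633 × 10⁷ mm⁴, I_y ≈ 1.180 × 10⁷ mm⁴

Treat the section as a set of non-overlapping primitives; coordinates are from the bounding-box lower-left.
Web: 14 × 180, A = 2 520 mm², y = 90 mm, Ī = 6 804 000 mm⁴.
Top flange (beyond web): 101 × 14, A = 1 414 mm², y = 173 mm, Ī = 23095.3 mm⁴.
Bottom flange (beyond web): 101 × 14, A = 1 414 mm², y = 7 mm, Ī = 23095.3 mm⁴.
Centroid: ȳ = ΣA·y / ΣA = 90 mm.
Transfer each piece to the centroidal x-axis using Ī + A·d² with d = y − 90:
  web: d = 0 mm → contributes +6 804 000 mm⁴
  top flange (beyond web): d = 83 mm → contributes +9 764 141 mm⁴
  bottom flange (beyond web): d = -83 mm → contributes +9 764 141 mm⁴
Total I = 26 332 283 mm⁴.
For the y-axis: x̄ = 108 mm.
Repeating about the centroidal y-axis gives I_y = 11 795 271 mm⁴.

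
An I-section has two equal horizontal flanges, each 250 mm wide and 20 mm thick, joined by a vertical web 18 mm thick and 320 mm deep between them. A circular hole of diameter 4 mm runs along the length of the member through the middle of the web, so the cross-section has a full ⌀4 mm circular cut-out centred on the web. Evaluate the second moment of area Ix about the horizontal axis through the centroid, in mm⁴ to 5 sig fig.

Split into non-overlapping primitives; take the origin at the lower-left of the bounding box.
Bottom flange: 250 × 20, A = 5 000 mm², y = 10 mm, Ī = 166666.7 mm⁴.
Web: 18 × 320, A = 5 760 mm², y = 180 mm, Ī = 49 152 000 mm⁴.
Top flange: 250 × 20, A = 5 000 mm², y = 350 mm, Ī = 166666.7 mm⁴.
Hole (subtracted): ⌀4, A = 12.56637 mm², y = 180 mm, Ī = 12.56637 mm⁴.
By symmetry the centroid is at mid-height, ȳ = 180 mm.
Transfer each piece to the horizontal axis through the centroid using Ī + A·d² with d = y − 180:
  bottom flange: d = -170 mm → contributes +144 666 667 mm⁴
  web: d = 0 mm → contributes +49 152 000 mm⁴
  top flange: d = 170 mm → contributes +144 666 667 mm⁴
  hole: d = 0 mm → contributes −12.56637 mm⁴
Total I = 338 485 321 mm⁴.

Ix ≈ 3.3849 × 10⁸ mm⁴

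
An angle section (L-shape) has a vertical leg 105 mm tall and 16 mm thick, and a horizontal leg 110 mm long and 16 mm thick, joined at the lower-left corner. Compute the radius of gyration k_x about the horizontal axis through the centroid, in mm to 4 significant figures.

Decompose the section into non-overlapping parts with the origin at the bottom-left of its bounding rectangle.
Vertical leg: 16 × 105, A = 1 680 mm², y = 52.5 mm, Ī = 1 543 500 mm⁴.
Horizontal leg (remainder): 94 × 16, A = 1 504 mm², y = 8 mm, Ī = 32085.3 mm⁴.
Centroid: ȳ = ΣA·y / ΣA = 31.4799 mm.
Transfer each piece to the horizontal axis through the centroid using Ī + A·d² with d = y − 31.4799:
  vertical leg: d = 21.0201 mm → contributes +2 285 799 mm⁴
  horizontal leg (remainder): d = -23.4799 mm → contributes +861 249 mm⁴
Total I = 3 147 048 mm⁴.
Radius of gyration: k = √(I/A) = √(3 147 048 / 3 184) = 31.4387 mm.

k_x ≈ 31.44 mm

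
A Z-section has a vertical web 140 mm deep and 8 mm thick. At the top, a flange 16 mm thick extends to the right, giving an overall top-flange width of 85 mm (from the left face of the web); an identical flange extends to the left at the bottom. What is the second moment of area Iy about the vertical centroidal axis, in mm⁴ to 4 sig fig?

Decompose the section into non-overlapping parts with the origin at the bottom-left of its bounding rectangle.
Web: 8 × 140, A = 1 120 mm², x = 81 mm, Ī = 5973.33 mm⁴.
Top flange (beyond web): 77 × 16, A = 1 232 mm², x = 123.5 mm, Ī = 608 711 mm⁴.
Bottom flange (beyond web): 77 × 16, A = 1 232 mm², x = 38.5 mm, Ī = 608 711 mm⁴.
Centroid: x̄ = ΣA·x / ΣA = 81 mm.
Transfer each piece to the vertical centroidal axis using Ī + A·d² with d = x − 81:
  web: d = 0 mm → contributes +5973.33 mm⁴
  top flange (beyond web): d = 42.5 mm → contributes +2 834 011 mm⁴
  bottom flange (beyond web): d = -42.5 mm → contributes +2 834 011 mm⁴
Total I = 5 673 995 mm⁴.

Iy ≈ 5.674 × 10⁶ mm⁴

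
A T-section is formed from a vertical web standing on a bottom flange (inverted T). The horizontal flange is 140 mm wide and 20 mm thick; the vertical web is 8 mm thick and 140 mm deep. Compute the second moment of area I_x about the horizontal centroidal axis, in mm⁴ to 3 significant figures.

I_x ≈ 7.04 × 10⁶ mm⁴

Split into non-overlapping primitives; take the origin at the lower-left of the bounding box.
Flange: 140 × 20, A = 2 800 mm², y = 10 mm, Ī = 93 333 mm⁴.
Web: 8 × 140, A = 1 120 mm², y = 90 mm, Ī = 1 829 333 mm⁴.
Centroid: ȳ = ΣA·y / ΣA = 32.857 mm.
Transfer each piece to the horizontal centroidal axis using Ī + A·d² with d = y − 32.857:
  flange: d = -22.857 mm → contributes +1 556 190 mm⁴
  web: d = 57.143 mm → contributes +5 486 476 mm⁴
Total I = 7 042 667 mm⁴.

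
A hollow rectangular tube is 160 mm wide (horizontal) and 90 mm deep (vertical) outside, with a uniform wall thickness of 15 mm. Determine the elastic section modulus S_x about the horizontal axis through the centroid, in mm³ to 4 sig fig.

Decompose the section into non-overlapping parts with the origin at the bottom-left of its bounding rectangle.
Outer rectangle: 160 × 90, A = 14 400 mm², y = 45 mm, Ī = 9 720 000 mm⁴.
Inner void (subtracted): 130 × 60, A = 7 800 mm², y = 45 mm, Ī = 2 340 000 mm⁴.
By symmetry the centroid is at mid-height, ȳ = 45 mm.
All pieces are centred on the horizontal axis through the centroid, so I = ΣĪ (holes subtracted) = 7 380 000 mm⁴.
Extreme fibre distance c = 45 mm; S = I/c = 164 000 mm³.

S_x ≈ 1.640 × 10⁵ mm³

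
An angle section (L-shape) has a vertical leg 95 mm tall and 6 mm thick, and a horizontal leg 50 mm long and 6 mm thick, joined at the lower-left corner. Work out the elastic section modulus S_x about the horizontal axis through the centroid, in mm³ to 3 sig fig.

Treat the section as a set of non-overlapping primitives; coordinates are from the bounding-box lower-left.
Vertical leg: 6 × 95, A = 570 mm², y = 47.5 mm, Ī = 428 688 mm⁴.
Horizontal leg (remainder): 44 × 6, A = 264 mm², y = 3 mm, Ī = 792 mm⁴.
Centroid: ȳ = ΣA·y / ΣA = 33.414 mm.
Transfer each piece to the horizontal axis through the centroid using Ī + A·d² with d = y − 33.414:
  vertical leg: d = 14.086 mm → contributes +541 790 mm⁴
  horizontal leg (remainder): d = -30.414 mm → contributes +244 990 mm⁴
Total I = 786 779 mm⁴.
Extreme fibre distance c = 61.586 mm; S = I/c = 12 775 mm³.

S_x ≈ 1.28 × 10⁴ mm³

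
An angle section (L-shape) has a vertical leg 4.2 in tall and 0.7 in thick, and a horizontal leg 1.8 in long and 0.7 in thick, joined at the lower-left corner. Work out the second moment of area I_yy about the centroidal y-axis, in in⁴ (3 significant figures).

I_yy ≈ 0.692 in⁴

Decompose the section into non-overlapping parts with the origin at the bottom-left of its bounding rectangle.
Vertical leg: 0.7 × 4.2, A = 2.94 in², x = 0.35 in, Ī = 0.12005 in⁴.
Horizontal leg (remainder): 1.1 × 0.7, A = 0.77 in², x = 1.25 in, Ī = 0.077642 in⁴.
Centroid: x̄ = ΣA·x / ΣA = 0.53679 in.
Transfer each piece to the centroidal y-axis using Ī + A·d² with d = x − 0.53679:
  vertical leg: d = -0.18679 in → contributes +0.22263 in⁴
  horizontal leg (remainder): d = 0.71321 in → contributes +0.46931 in⁴
Total I = 0.69194 in⁴.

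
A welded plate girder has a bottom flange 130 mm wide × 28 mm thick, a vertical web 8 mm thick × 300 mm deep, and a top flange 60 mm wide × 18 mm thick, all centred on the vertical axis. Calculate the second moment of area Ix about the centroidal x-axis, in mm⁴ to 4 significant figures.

Ix ≈ 1.181 × 10⁸ mm⁴

Split into non-overlapping primitives; take the origin at the lower-left of the bounding box.
Bottom plate: 130 × 28, A = 3 640 mm², y = 14 mm, Ī = 237 813 mm⁴.
Web plate: 8 × 300, A = 2 400 mm², y = 178 mm, Ī = 18 000 000 mm⁴.
Top plate: 60 × 18, A = 1 080 mm², y = 337 mm, Ī = 29 160 mm⁴.
Centroid: ȳ = ΣA·y / ΣA = 118.275 mm.
Transfer each piece to the centroidal x-axis using Ī + A·d² with d = y − 118.275:
  bottom plate: d = -104.275 mm → contributes +39 816 750 mm⁴
  web plate: d = 59.7247 mm → contributes +26 560 901 mm⁴
  top plate: d = 218.725 mm → contributes +51 696 903 mm⁴
Total I = 118 074 554 mm⁴.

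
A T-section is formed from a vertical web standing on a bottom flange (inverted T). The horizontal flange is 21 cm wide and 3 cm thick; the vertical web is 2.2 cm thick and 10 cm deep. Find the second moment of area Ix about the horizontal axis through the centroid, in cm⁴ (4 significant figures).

Ix ≈ 919.5 cm⁴

Treat the section as a set of non-overlapping primitives; coordinates are from the bounding-box lower-left.
Flange: 21 × 3, A = 63 cm², y = 1.5 cm, Ī = 47.25 cm⁴.
Web: 2.2 × 10, A = 22 cm², y = 8 cm, Ī = 183.333 cm⁴.
Centroid: ȳ = ΣA·y / ΣA = 3.18235 cm.
Transfer each piece to the horizontal axis through the centroid using Ī + A·d² with d = y − 3.18235:
  flange: d = -1.68235 cm → contributes +225.56 cm⁴
  web: d = 4.81765 cm → contributes +693.947 cm⁴
Total I = 919.507 cm⁴.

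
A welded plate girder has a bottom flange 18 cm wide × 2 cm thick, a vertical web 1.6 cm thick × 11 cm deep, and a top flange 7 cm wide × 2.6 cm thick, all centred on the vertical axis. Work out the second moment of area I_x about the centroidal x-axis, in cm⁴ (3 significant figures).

I_x ≈ 2390 cm⁴

Decompose the section into non-overlapping parts with the origin at the bottom-left of its bounding rectangle.
Bottom plate: 18 × 2, A = 36 cm², y = 1 cm, Ī = 12 cm⁴.
Web plate: 1.6 × 11, A = 17.6 cm², y = 7.5 cm, Ī = 177.47 cm⁴.
Top plate: 7 × 2.6, A = 18.2 cm², y = 14.3 cm, Ī = 10.253 cm⁴.
Centroid: ȳ = ΣA·y / ΣA = 5.9646 cm.
Transfer each piece to the centroidal x-axis using Ī + A·d² with d = y − 5.9646:
  bottom plate: d = -4.9646 cm → contributes +899.31 cm⁴
  web plate: d = 1.5354 cm → contributes +218.96 cm⁴
  top plate: d = 8.3354 cm → contributes +1274.8 cm⁴
Total I = 2 393 cm⁴.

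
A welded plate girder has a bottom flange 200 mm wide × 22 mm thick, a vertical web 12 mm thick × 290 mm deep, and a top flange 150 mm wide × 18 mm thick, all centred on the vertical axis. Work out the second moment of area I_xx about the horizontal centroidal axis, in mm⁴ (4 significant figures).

I_xx ≈ 1.888 × 10⁸ mm⁴

Decompose the section into non-overlapping parts with the origin at the bottom-left of its bounding rectangle.
Bottom plate: 200 × 22, A = 4 400 mm², y = 11 mm, Ī = 177 467 mm⁴.
Web plate: 12 × 290, A = 3 480 mm², y = 167 mm, Ī = 24 389 000 mm⁴.
Top plate: 150 × 18, A = 2 700 mm², y = 321 mm, Ī = 72 900 mm⁴.
Centroid: ȳ = ΣA·y / ΣA = 141.423 mm.
Transfer each piece to the horizontal centroidal axis using Ī + A·d² with d = y − 141.423:
  bottom plate: d = -130.423 mm → contributes +75 022 671 mm⁴
  web plate: d = 25.5766 mm → contributes +26 665 478 mm⁴
  top plate: d = 179.577 mm → contributes +87 141 800 mm⁴
Total I = 188 829 950 mm⁴.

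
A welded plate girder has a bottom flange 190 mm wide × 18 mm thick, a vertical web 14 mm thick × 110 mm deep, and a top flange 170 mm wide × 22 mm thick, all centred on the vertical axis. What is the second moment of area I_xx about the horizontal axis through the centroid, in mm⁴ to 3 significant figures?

Treat the section as a set of non-overlapping primitives; coordinates are from the bounding-box lower-left.
Bottom plate: 190 × 18, A = 3 420 mm², y = 9 mm, Ī = 92 340 mm⁴.
Web plate: 14 × 110, A = 1 540 mm², y = 73 mm, Ī = 1 552 833 mm⁴.
Top plate: 170 × 22, A = 3 740 mm², y = 139 mm, Ī = 150 847 mm⁴.
Centroid: ȳ = ΣA·y / ΣA = 76.214 mm.
Transfer each piece to the horizontal axis through the centroid using Ī + A·d² with d = y − 76.214:
  bottom plate: d = -67.214 mm → contributes +15 542 853 mm⁴
  web plate: d = -3.2138 mm → contributes +1 568 739 mm⁴
  top plate: d = 62.786 mm → contributes +14 894 330 mm⁴
Total I = 32 005 922 mm⁴.

I_xx ≈ 3.20 × 10⁷ mm⁴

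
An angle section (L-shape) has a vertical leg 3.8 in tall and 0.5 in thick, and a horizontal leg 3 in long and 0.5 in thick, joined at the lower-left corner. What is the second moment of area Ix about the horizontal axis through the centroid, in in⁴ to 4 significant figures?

Break the section into simple shapes (no overlaps), measuring from the bottom-left corner of the bounding box.
Vertical leg: 0.5 × 3.8, A = 1.9 in², y = 1.9 in, Ī = 2.28633 in⁴.
Horizontal leg (remainder): 2.5 × 0.5, A = 1.25 in², y = 0.25 in, Ī = 0.0260417 in⁴.
Centroid: ȳ = ΣA·y / ΣA = 1.24524 in.
Transfer each piece to the horizontal axis through the centroid using Ī + A·d² with d = y − 1.24524:
  vertical leg: d = 0.654762 in → contributes +3.10089 in⁴
  horizontal leg (remainder): d = -0.995238 in → contributes +1.26417 in⁴
Total I = 4.36505 in⁴.

Ix ≈ 4.365 in⁴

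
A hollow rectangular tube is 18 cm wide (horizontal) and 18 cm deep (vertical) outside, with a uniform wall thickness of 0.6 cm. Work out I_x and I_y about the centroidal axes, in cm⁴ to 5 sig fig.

Decompose the section into non-overlapping parts with the origin at the bottom-left of its bounding rectangle.
Outer rectangle: 18 × 18, A = 324 cm², y = 9 cm, Ī = 8 748 cm⁴.
Inner void (subtracted): 16.8 × 16.8, A = 282.24 cm², y = 9 cm, Ī = 6638.285 cm⁴.
By symmetry the centroid is at mid-height, ȳ = 9 cm.
All pieces are centred on the centroidal x-axis, so I = ΣĪ (holes subtracted) = 2109.715 cm⁴.
Repeating about the centroidal y-axis gives I_y = 2109.715 cm⁴.

I_x ≈ 2109.7 cm⁴, I_y ≈ 2109.7 cm⁴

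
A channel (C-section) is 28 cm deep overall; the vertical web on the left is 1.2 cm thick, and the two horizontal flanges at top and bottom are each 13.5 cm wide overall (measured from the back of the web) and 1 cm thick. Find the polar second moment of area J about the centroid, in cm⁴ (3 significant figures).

Treat the section as a set of non-overlapping primitives; coordinates are from the bounding-box lower-left.
Web: 1.2 × 28, A = 33.6 cm², y = 14 cm, Ī = 2195.2 cm⁴.
Top flange (beyond web): 12.3 × 1, A = 12.3 cm², y = 27.5 cm, Ī = 1.025 cm⁴.
Bottom flange (beyond web): 12.3 × 1, A = 12.3 cm², y = 0.5 cm, Ī = 1.025 cm⁴.
By symmetry the centroid is at mid-height, ȳ = 14 cm.
Transfer each piece to the centroidal x-axis using Ī + A·d² with d = y − 14:
  web: d = 0 cm → contributes +2195.2 cm⁴
  top flange (beyond web): d = 13.5 cm → contributes +2242.7 cm⁴
  bottom flange (beyond web): d = -13.5 cm → contributes +2242.7 cm⁴
Total I = 6680.6 cm⁴.
For the y-axis: x̄ = 3.4531 cm.
Repeating about the centroidal y-axis gives I_y = 961.26 cm⁴.
Polar second moment: J = I_x + I_y = 7641.9 cm⁴.

J ≈ 7640 cm⁴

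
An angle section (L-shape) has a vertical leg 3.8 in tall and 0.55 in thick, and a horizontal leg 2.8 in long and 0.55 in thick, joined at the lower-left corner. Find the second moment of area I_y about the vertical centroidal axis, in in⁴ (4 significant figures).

I_y ≈ 2.098 in⁴

Break the section into simple shapes (no overlaps), measuring from the bottom-left corner of the bounding box.
Vertical leg: 0.55 × 3.8, A = 2.09 in², x = 0.275 in, Ī = 0.0526854 in⁴.
Horizontal leg (remainder): 2.25 × 0.55, A = 1.2375 in², x = 1.675 in, Ī = 0.52207 in⁴.
Centroid: x̄ = ΣA·x / ΣA = 0.795661 in.
Transfer each piece to the vertical centroidal axis using Ī + A·d² with d = x − 0.795661:
  vertical leg: d = -0.520661 in → contributes +0.619259 in⁴
  horizontal leg (remainder): d = 0.879339 in → contributes +1.47895 in⁴
Total I = 2.09821 in⁴.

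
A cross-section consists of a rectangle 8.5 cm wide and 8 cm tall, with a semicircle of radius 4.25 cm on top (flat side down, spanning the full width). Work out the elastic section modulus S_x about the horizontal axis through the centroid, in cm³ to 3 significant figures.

S_x ≈ 164 cm³

Decompose the section into non-overlapping parts with the origin at the bottom-left of its bounding rectangle.
Rectangular body: 8.5 × 8, A = 68 cm², y = 4 cm, Ī = 362.67 cm⁴.
Semicircular cap: semicircle r = 4.25, A = 28.373 cm², y = 9.8038 cm, Ī = 35.809 cm⁴.
Centroid: ȳ = ΣA·y / ΣA = 5.7087 cm.
Transfer each piece to the horizontal axis through the centroid using Ī + A·d² with d = y − 5.7087:
  rectangular body: d = -1.7087 cm → contributes +561.19 cm⁴
  semicircular cap: d = 4.0951 cm → contributes +511.61 cm⁴
Total I = 1072.8 cm⁴.
Extreme fibre distance c = 6.5413 cm; S = I/c = 164 cm³.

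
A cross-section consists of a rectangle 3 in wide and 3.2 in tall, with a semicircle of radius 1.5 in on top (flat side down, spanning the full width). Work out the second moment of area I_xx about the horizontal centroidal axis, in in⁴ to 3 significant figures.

Break the section into simple shapes (no overlaps), measuring from the bottom-left corner of the bounding box.
Rectangular body: 3 × 3.2, A = 9.6 in², y = 1.6 in, Ī = 8.192 in⁴.
Semicircular cap: semicircle r = 1.5, A = 3.5343 in², y = 3.8366 in, Ī = 0.55564 in⁴.
Centroid: ȳ = ΣA·y / ΣA = 2.2018 in.
Transfer each piece to the horizontal centroidal axis using Ī + A·d² with d = y − 2.2018:
  rectangular body: d = -0.60185 in → contributes +11.669 in⁴
  semicircular cap: d = 1.6348 in → contributes +10.001 in⁴
Total I = 21.67 in⁴.

I_xx ≈ 21.7 in⁴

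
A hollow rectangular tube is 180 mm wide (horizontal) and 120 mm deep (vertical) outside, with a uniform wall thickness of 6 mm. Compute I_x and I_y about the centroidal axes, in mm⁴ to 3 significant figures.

Break the section into simple shapes (no overlaps), measuring from the bottom-left corner of the bounding box.
Outer rectangle: 180 × 120, A = 21 600 mm², y = 60 mm, Ī = 25 920 000 mm⁴.
Inner void (subtracted): 168 × 108, A = 18 144 mm², y = 60 mm, Ī = 17 635 968 mm⁴.
By symmetry the centroid is at mid-height, ȳ = 60 mm.
All pieces are centred on the centroidal x-axis, so I = ΣĪ (holes subtracted) = 8 284 032 mm⁴.
Repeating about the centroidal y-axis gives I_y = 15 645 312 mm⁴.

I_x ≈ 8.28 × 10⁶ mm⁴, I_y ≈ 1.56 × 10⁷ mm⁴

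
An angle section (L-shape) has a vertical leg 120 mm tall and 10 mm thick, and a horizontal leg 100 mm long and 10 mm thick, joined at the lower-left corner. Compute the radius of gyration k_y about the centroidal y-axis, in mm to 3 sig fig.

k_y ≈ 30.1 mm

Split into non-overlapping primitives; take the origin at the lower-left of the bounding box.
Vertical leg: 10 × 120, A = 1 200 mm², x = 5 mm, Ī = 10 000 mm⁴.
Horizontal leg (remainder): 90 × 10, A = 900 mm², x = 55 mm, Ī = 607 500 mm⁴.
Centroid: x̄ = ΣA·x / ΣA = 26.429 mm.
Transfer each piece to the centroidal y-axis using Ī + A·d² with d = x − 26.429:
  vertical leg: d = -21.429 mm → contributes +561 020 mm⁴
  horizontal leg (remainder): d = 28.571 mm → contributes +1 342 194 mm⁴
Total I = 1 903 214 mm⁴.
Radius of gyration: k = √(I/A) = √(1 903 214 / 2 100) = 30.105 mm.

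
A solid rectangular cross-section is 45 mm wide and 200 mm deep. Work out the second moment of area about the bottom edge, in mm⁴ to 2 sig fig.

The section: 45 × 200, A = 9 000 mm², y = 100 mm, Ī = 30 000 000 mm⁴.
Transfer it to a horizontal axis along the bottom face using Ī + A·d² with d = y − 0:
  the section: d = 100 mm → contributes +120 000 000 mm⁴
Total I = 120 000 000 mm⁴.

I_base ≈ 1.2 × 10⁸ mm⁴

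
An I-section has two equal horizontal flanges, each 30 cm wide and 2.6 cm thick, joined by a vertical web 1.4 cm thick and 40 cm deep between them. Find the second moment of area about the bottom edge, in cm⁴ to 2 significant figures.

I_base ≈ 1.9 × 10⁵ cm⁴

Decompose the section into non-overlapping parts with the origin at the bottom-left of its bounding rectangle.
Bottom flange: 30 × 2.6, A = 78 cm², y = 1.3 cm, Ī = 43.94 cm⁴.
Web: 1.4 × 40, A = 56 cm², y = 22.6 cm, Ī = 7 467 cm⁴.
Top flange: 30 × 2.6, A = 78 cm², y = 43.9 cm, Ī = 43.94 cm⁴.
Transfer each piece to the base of the section using Ī + A·d² with d = y − 0:
  bottom flange: d = 1.3 cm → contributes +175.8 cm⁴
  web: d = 22.6 cm → contributes +36 069 cm⁴
  top flange: d = 43.9 cm → contributes +150 366 cm⁴
Total I = 186 611 cm⁴.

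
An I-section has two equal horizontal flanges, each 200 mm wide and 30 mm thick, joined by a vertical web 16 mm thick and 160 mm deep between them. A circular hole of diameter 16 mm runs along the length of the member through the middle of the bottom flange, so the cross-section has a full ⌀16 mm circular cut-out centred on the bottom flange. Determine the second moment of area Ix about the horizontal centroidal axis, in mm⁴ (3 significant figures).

Ix ≈ 1.13 × 10⁸ mm⁴

Break the section into simple shapes (no overlaps), measuring from the bottom-left corner of the bounding box.
Bottom flange: 200 × 30, A = 6 000 mm², y = 15 mm, Ī = 450 000 mm⁴.
Web: 16 × 160, A = 2 560 mm², y = 110 mm, Ī = 5 461 333 mm⁴.
Top flange: 200 × 30, A = 6 000 mm², y = 205 mm, Ī = 450 000 mm⁴.
Hole (subtracted): ⌀16, A = 201.06 mm², y = 15 mm, Ī = 3 217 mm⁴.
Centroid: ȳ = ΣA·y / ΣA = 111.33 mm.
Transfer each piece to the horizontal centroidal axis using Ī + A·d² with d = y − 111.33:
  bottom flange: d = -96.33 mm → contributes +56 127 095 mm⁴
  web: d = -1.3302 mm → contributes +5 465 863 mm⁴
  top flange: d = 93.67 mm → contributes +53 094 140 mm⁴
  hole: d = -96.33 mm → contributes −1 868 974 mm⁴
Total I = 112 818 124 mm⁴.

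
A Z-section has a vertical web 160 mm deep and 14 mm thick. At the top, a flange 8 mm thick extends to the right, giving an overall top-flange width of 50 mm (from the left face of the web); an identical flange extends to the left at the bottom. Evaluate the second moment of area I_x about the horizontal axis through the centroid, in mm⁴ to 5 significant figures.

I_x ≈ 8.1087 × 10⁶ mm⁴

Treat the section as a set of non-overlapping primitives; coordinates are from the bounding-box lower-left.
Web: 14 × 160, A = 2 240 mm², y = 80 mm, Ī = 4 778 667 mm⁴.
Top flange (beyond web): 36 × 8, A = 288 mm², y = 156 mm, Ī = 1 536 mm⁴.
Bottom flange (beyond web): 36 × 8, A = 288 mm², y = 4 mm, Ī = 1 536 mm⁴.
Centroid: ȳ = ΣA·y / ΣA = 80 mm.
Transfer each piece to the horizontal axis through the centroid using Ī + A·d² with d = y − 80:
  web: d = 0 mm → contributes +4 778 667 mm⁴
  top flange (beyond web): d = 76 mm → contributes +1 665 024 mm⁴
  bottom flange (beyond web): d = -76 mm → contributes +1 665 024 mm⁴
Total I = 8 108 715 mm⁴.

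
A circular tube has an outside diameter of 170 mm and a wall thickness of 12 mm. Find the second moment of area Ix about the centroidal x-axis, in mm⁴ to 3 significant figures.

Decompose the section into non-overlapping parts with the origin at the bottom-left of its bounding rectangle.
Outer circle: ⌀170, A = 22 698 mm², y = 85 mm, Ī = 40 998 275 mm⁴.
Bore (subtracted): ⌀146, A = 16 742 mm², y = 85 mm, Ī = 22 303 926 mm⁴.
By symmetry the centroid is at mid-height, ȳ = 85 mm.
All pieces are centred on the centroidal x-axis, so I = ΣĪ (holes subtracted) = 18 694 349 mm⁴.

Ix ≈ 1.87 × 10⁷ mm⁴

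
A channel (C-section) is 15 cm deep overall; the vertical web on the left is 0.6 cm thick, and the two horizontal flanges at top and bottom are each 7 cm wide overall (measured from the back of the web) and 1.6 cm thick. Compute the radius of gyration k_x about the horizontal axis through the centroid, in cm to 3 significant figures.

k_x ≈ 6.09 cm

Treat the section as a set of non-overlapping primitives; coordinates are from the bounding-box lower-left.
Web: 0.6 × 15, A = 9 cm², y = 7.5 cm, Ī = 168.75 cm⁴.
Top flange (beyond web): 6.4 × 1.6, A = 10.24 cm², y = 14.2 cm, Ī = 2.1845 cm⁴.
Bottom flange (beyond web): 6.4 × 1.6, A = 10.24 cm², y = 0.8 cm, Ī = 2.1845 cm⁴.
By symmetry the centroid is at mid-height, ȳ = 7.5 cm.
Transfer each piece to the horizontal axis through the centroid using Ī + A·d² with d = y − 7.5:
  web: d = 0 cm → contributes +168.75 cm⁴
  top flange (beyond web): d = 6.7 cm → contributes +461.86 cm⁴
  bottom flange (beyond web): d = -6.7 cm → contributes +461.86 cm⁴
Total I = 1092.5 cm⁴.
Radius of gyration: k = √(I/A) = √(1092.5 / 29.48) = 6.0875 cm.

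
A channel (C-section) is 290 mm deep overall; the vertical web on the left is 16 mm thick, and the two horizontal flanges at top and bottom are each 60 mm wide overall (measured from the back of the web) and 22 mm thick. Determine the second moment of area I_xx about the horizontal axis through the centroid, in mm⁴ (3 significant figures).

Decompose the section into non-overlapping parts with the origin at the bottom-left of its bounding rectangle.
Web: 16 × 290, A = 4 640 mm², y = 145 mm, Ī = 32 518 667 mm⁴.
Top flange (beyond web): 44 × 22, A = 968 mm², y = 279 mm, Ī = 39 043 mm⁴.
Bottom flange (beyond web): 44 × 22, A = 968 mm², y = 11 mm, Ī = 39 043 mm⁴.
By symmetry the centroid is at mid-height, ȳ = 145 mm.
Transfer each piece to the horizontal axis through the centroid using Ī + A·d² with d = y − 145:
  web: d = 0 mm → contributes +32 518 667 mm⁴
  top flange (beyond web): d = 134 mm → contributes +17 420 451 mm⁴
  bottom flange (beyond web): d = -134 mm → contributes +17 420 451 mm⁴
Total I = 67 359 568 mm⁴.

I_xx ≈ 6.74 × 10⁷ mm⁴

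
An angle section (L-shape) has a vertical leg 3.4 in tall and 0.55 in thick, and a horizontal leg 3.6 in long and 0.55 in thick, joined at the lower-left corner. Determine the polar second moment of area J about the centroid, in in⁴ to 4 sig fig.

Decompose the section into non-overlapping parts with the origin at the bottom-left of its bounding rectangle.
Vertical leg: 0.55 × 3.4, A = 1.87 in², y = 1.7 in, Ī = 1.80143 in⁴.
Horizontal leg (remainder): 3.05 × 0.55, A = 1.6775 in², y = 0.275 in, Ī = 0.042287 in⁴.
Centroid: ȳ = ΣA·y / ΣA = 1.02616 in.
Transfer each piece to the centroidal x-axis using Ī + A·d² with d = y − 1.02616:
  vertical leg: d = 0.673837 in → contributes +2.65052 in⁴
  horizontal leg (remainder): d = -0.751163 in → contributes +0.988809 in⁴
Total I = 3.63933 in⁴.
For the y-axis: x̄ = 1.12616 in.
Repeating about the centroidal y-axis gives I_y = 4.21257 in⁴.
Polar second moment: J = I_x + I_y = 7.85189 in⁴.

J ≈ 7.852 in⁴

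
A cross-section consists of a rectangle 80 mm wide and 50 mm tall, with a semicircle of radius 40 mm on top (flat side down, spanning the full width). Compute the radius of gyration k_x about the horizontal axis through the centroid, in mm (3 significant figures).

Decompose the section into non-overlapping parts with the origin at the bottom-left of its bounding rectangle.
Rectangular body: 80 × 50, A = 4 000 mm², y = 25 mm, Ī = 833 333 mm⁴.
Semicircular cap: semicircle r = 40, A = 2513.3 mm², y = 66.977 mm, Ī = 280 978 mm⁴.
Centroid: ȳ = ΣA·y / ΣA = 41.197 mm.
Transfer each piece to the horizontal axis through the centroid using Ī + A·d² with d = y − 41.197:
  rectangular body: d = -16.197 mm → contributes +1 882 765 mm⁴
  semicircular cap: d = 25.779 mm → contributes +1 951 200 mm⁴
Total I = 3 833 964 mm⁴.
Radius of gyration: k = √(I/A) = √(3 833 964 / 6513.3) = 24.262 mm.

k_x ≈ 24.3 mm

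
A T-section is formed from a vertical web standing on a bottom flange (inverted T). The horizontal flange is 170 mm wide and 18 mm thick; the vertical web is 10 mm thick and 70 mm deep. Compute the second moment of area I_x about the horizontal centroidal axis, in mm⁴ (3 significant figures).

Treat the section as a set of non-overlapping primitives; coordinates are from the bounding-box lower-left.
Flange: 170 × 18, A = 3 060 mm², y = 9 mm, Ī = 82 620 mm⁴.
Web: 10 × 70, A = 700 mm², y = 53 mm, Ī = 285 833 mm⁴.
Centroid: ȳ = ΣA·y / ΣA = 17.191 mm.
Transfer each piece to the horizontal centroidal axis using Ī + A·d² with d = y − 17.191:
  flange: d = -8.1915 mm → contributes +287 948 mm⁴
  web: d = 35.809 mm → contributes +1 183 408 mm⁴
Total I = 1 471 355 mm⁴.

I_x ≈ 1.47 × 10⁶ mm⁴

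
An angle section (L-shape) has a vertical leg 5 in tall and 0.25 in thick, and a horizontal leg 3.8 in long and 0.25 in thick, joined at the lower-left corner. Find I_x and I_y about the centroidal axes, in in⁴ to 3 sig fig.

I_x ≈ 5.54 in⁴, I_y ≈ 2.81 in⁴

Decompose the section into non-overlapping parts with the origin at the bottom-left of its bounding rectangle.
Vertical leg: 0.25 × 5, A = 1.25 in², y = 2.5 in, Ī = 2.6042 in⁴.
Horizontal leg (remainder): 3.55 × 0.25, A = 0.8875 in², y = 0.125 in, Ī = 0.0046224 in⁴.
Centroid: ȳ = ΣA·y / ΣA = 1.5139 in.
Transfer each piece to the centroidal x-axis using Ī + A·d² with d = y − 1.5139:
  vertical leg: d = 0.98611 in → contributes +3.8197 in⁴
  horizontal leg (remainder): d = -1.3889 in → contributes +1.7166 in⁴
Total I = 5.5363 in⁴.
For the y-axis: x̄ = 0.91389 in.
Repeating about the centroidal y-axis gives I_y = 2.8122 in⁴.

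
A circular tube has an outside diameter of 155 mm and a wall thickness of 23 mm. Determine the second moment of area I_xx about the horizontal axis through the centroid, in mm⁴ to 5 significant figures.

I_xx ≈ 2.1404 × 10⁷ mm⁴

Decompose the section into non-overlapping parts with the origin at the bottom-left of its bounding rectangle.
Outer circle: ⌀155, A = 18869.19 mm², y = 77.5 mm, Ī = 28 333 269 mm⁴.
Bore (subtracted): ⌀109, A = 9331.316 mm², y = 77.5 mm, Ī = 6 929 085 mm⁴.
By symmetry the centroid is at mid-height, ȳ = 77.5 mm.
All pieces are centred on the horizontal axis through the centroid, so I = ΣĪ (holes subtracted) = 21 404 184 mm⁴.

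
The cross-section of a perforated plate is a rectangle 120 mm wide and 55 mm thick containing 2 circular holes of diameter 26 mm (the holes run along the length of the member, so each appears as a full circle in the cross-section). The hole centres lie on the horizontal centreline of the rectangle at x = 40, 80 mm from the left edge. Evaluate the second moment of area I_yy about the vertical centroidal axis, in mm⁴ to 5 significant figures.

I_yy ≈ 7.4504 × 10⁶ mm⁴

Break the section into simple shapes (no overlaps), measuring from the bottom-left corner of the bounding box.
Plate: 120 × 55, A = 6 600 mm², x = 60 mm, Ī = 7 920 000 mm⁴.
Hole 1 (subtracted): ⌀26, A = 530.9292 mm², x = 40 mm, Ī = 22431.76 mm⁴.
Hole 2 (subtracted): ⌀26, A = 530.9292 mm², x = 80 mm, Ī = 22431.76 mm⁴.
By symmetry the centroid is at mid-width, x̄ = 60 mm.
Transfer each piece to the vertical centroidal axis using Ī + A·d² with d = x − 60:
  plate: d = 0 mm → contributes +7 920 000 mm⁴
  hole 1: d = -20 mm → contributes −234803.4 mm⁴
  hole 2: d = 20 mm → contributes −234803.4 mm⁴
Total I = 7 450 393 mm⁴.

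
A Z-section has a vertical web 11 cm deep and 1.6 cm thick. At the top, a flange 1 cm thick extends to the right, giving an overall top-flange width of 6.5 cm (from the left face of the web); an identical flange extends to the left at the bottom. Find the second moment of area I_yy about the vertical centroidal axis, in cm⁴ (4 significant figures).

I_yy ≈ 126.9 cm⁴

Decompose the section into non-overlapping parts with the origin at the bottom-left of its bounding rectangle.
Web: 1.6 × 11, A = 17.6 cm², x = 5.7 cm, Ī = 3.75467 cm⁴.
Top flange (beyond web): 4.9 × 1, A = 4.9 cm², x = 8.95 cm, Ī = 9.80408 cm⁴.
Bottom flange (beyond web): 4.9 × 1, A = 4.9 cm², x = 2.45 cm, Ī = 9.80408 cm⁴.
Centroid: x̄ = ΣA·x / ΣA = 5.7 cm.
Transfer each piece to the vertical centroidal axis using Ī + A·d² with d = x − 5.7:
  web: d = 0 cm → contributes +3.75467 cm⁴
  top flange (beyond web): d = 3.25 cm → contributes +61.5603 cm⁴
  bottom flange (beyond web): d = -3.25 cm → contributes +61.5603 cm⁴
Total I = 126.875 cm⁴.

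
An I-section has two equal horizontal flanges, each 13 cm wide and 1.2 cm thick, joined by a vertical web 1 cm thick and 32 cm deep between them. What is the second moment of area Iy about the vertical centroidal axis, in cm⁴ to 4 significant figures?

Iy ≈ 442.1 cm⁴

Break the section into simple shapes (no overlaps), measuring from the bottom-left corner of the bounding box.
Bottom flange: 13 × 1.2, A = 15.6 cm², x = 6.5 cm, Ī = 219.7 cm⁴.
Web: 1 × 32, A = 32 cm², x = 6.5 cm, Ī = 2.66667 cm⁴.
Top flange: 13 × 1.2, A = 15.6 cm², x = 6.5 cm, Ī = 219.7 cm⁴.
By symmetry the centroid is at mid-width, x̄ = 6.5 cm.
All pieces are centred on the vertical centroidal axis, so I = ΣĪ = 442.067 cm⁴.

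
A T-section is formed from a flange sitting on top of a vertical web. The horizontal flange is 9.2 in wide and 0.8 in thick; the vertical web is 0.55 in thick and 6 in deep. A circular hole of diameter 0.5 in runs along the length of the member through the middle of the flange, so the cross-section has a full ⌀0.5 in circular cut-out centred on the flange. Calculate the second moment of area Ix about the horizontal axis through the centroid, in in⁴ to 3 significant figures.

Split into non-overlapping primitives; take the origin at the lower-left of the bounding box.
Flange: 9.2 × 0.8, A = 7.36 in², y = 6.4 in, Ī = 0.39253 in⁴.
Web: 0.55 × 6, A = 3.3 in², y = 3 in, Ī = 9.9 in⁴.
Hole (subtracted): ⌀0.5, A = 0.19635 in², y = 6.4 in, Ī = 0.003068 in⁴.
Centroid: ȳ = ΣA·y / ΣA = 5.3277 in.
Transfer each piece to the horizontal axis through the centroid using Ī + A·d² with d = y − 5.3277:
  flange: d = 1.0723 in → contributes +8.855 in⁴
  web: d = -2.3277 in → contributes +27.78 in⁴
  hole: d = 1.0723 in → contributes −0.22883 in⁴
Total I = 36.406 in⁴.

Ix ≈ 36.4 in⁴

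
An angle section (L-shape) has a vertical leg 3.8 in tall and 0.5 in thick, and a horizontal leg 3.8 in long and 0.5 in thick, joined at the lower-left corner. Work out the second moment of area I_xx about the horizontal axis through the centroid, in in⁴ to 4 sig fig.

Split into non-overlapping primitives; take the origin at the lower-left of the bounding box.
Vertical leg: 0.5 × 3.8, A = 1.9 in², y = 1.9 in, Ī = 2.28633 in⁴.
Horizontal leg (remainder): 3.3 × 0.5, A = 1.65 in², y = 0.25 in, Ī = 0.034375 in⁴.
Centroid: ȳ = ΣA·y / ΣA = 1.1331 in.
Transfer each piece to the horizontal axis through the centroid using Ī + A·d² with d = y − 1.1331:
  vertical leg: d = 0.766901 in → contributes +3.4038 in⁴
  horizontal leg (remainder): d = -0.883099 in → contributes +1.32115 in⁴
Total I = 4.72494 in⁴.

I_xx ≈ 4.725 in⁴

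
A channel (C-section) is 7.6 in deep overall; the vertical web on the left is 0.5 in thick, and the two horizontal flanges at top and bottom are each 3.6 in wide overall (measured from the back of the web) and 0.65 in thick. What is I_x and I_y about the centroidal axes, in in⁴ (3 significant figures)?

Split into non-overlapping primitives; take the origin at the lower-left of the bounding box.
Web: 0.5 × 7.6, A = 3.8 in², y = 3.8 in, Ī = 18.291 in⁴.
Top flange (beyond web): 3.1 × 0.65, A = 2.015 in², y = 7.275 in, Ī = 0.070945 in⁴.
Bottom flange (beyond web): 3.1 × 0.65, A = 2.015 in², y = 0.325 in, Ī = 0.070945 in⁴.
By symmetry the centroid is at mid-height, ȳ = 3.8 in.
Transfer each piece to the centroidal x-axis using Ī + A·d² with d = y − 3.8:
  web: d = 0 in → contributes +18.291 in⁴
  top flange (beyond web): d = 3.475 in → contributes +24.403 in⁴
  bottom flange (beyond web): d = -3.475 in → contributes +24.403 in⁴
Total I = 67.097 in⁴.
For the y-axis: x̄ = 1.1764 in.
Repeating about the centroidal y-axis gives I_y = 9.6434 in⁴.

I_x ≈ 67.1 in⁴, I_y ≈ 9.64 in⁴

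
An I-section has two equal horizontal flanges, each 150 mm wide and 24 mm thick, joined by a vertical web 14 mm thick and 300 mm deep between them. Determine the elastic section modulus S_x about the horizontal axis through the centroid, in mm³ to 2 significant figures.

Treat the section as a set of non-overlapping primitives; coordinates are from the bounding-box lower-left.
Bottom flange: 150 × 24, A = 3 600 mm², y = 12 mm, Ī = 172 800 mm⁴.
Web: 14 × 300, A = 4 200 mm², y = 174 mm, Ī = 31 500 000 mm⁴.
Top flange: 150 × 24, A = 3 600 mm², y = 336 mm, Ī = 172 800 mm⁴.
By symmetry the centroid is at mid-height, ȳ = 174 mm.
Transfer each piece to the horizontal axis through the centroid using Ī + A·d² with d = y − 174:
  bottom flange: d = -162 mm → contributes +94 651 200 mm⁴
  web: d = 0 mm → contributes +31 500 000 mm⁴
  top flange: d = 162 mm → contributes +94 651 200 mm⁴
Total I = 220 802 400 mm⁴.
Extreme fibre distance c = 174 mm; S = I/c = 1 268 979 mm³.

S_x ≈ 1.3 × 10⁶ mm³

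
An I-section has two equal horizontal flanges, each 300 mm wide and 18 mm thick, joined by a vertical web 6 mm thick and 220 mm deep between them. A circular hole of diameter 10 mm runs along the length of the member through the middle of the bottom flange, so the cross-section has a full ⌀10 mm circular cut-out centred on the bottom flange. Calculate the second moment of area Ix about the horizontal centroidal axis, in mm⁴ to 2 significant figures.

Ix ≈ 1.6 × 10⁸ mm⁴

Split into non-overlapping primitives; take the origin at the lower-left of the bounding box.
Bottom flange: 300 × 18, A = 5 400 mm², y = 9 mm, Ī = 145 800 mm⁴.
Web: 6 × 220, A = 1 320 mm², y = 128 mm, Ī = 5 324 000 mm⁴.
Top flange: 300 × 18, A = 5 400 mm², y = 247 mm, Ī = 145 800 mm⁴.
Hole (subtracted): ⌀10, A = 78.54 mm², y = 9 mm, Ī = 490.9 mm⁴.
Centroid: ȳ = ΣA·y / ΣA = 128.8 mm.
Transfer each piece to the horizontal centroidal axis using Ī + A·d² with d = y − 128.8:
  bottom flange: d = -119.8 mm → contributes +77 615 989 mm⁴
  web: d = -0.7762 mm → contributes +5 324 795 mm⁴
  top flange: d = 118.2 mm → contributes +75 620 918 mm⁴
  hole: d = -119.8 mm → contributes −1 127 249 mm⁴
Total I = 157 434 453 mm⁴.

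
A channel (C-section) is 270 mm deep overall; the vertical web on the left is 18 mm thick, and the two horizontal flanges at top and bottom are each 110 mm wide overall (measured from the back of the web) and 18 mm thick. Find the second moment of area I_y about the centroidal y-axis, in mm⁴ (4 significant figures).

Treat the section as a set of non-overlapping primitives; coordinates are from the bounding-box lower-left.
Web: 18 × 270, A = 4 860 mm², x = 9 mm, Ī = 131 220 mm⁴.
Top flange (beyond web): 92 × 18, A = 1 656 mm², x = 64 mm, Ī = 1 168 032 mm⁴.
Bottom flange (beyond web): 92 × 18, A = 1 656 mm², x = 64 mm, Ī = 1 168 032 mm⁴.
Centroid: x̄ = ΣA·x / ΣA = 31.2907 mm.
Transfer each piece to the centroidal y-axis using Ī + A·d² with d = x − 31.2907:
  web: d = -22.2907 mm → contributes +2 546 045 mm⁴
  top flange (beyond web): d = 32.7093 mm → contributes +2 939 778 mm⁴
  bottom flange (beyond web): d = 32.7093 mm → contributes +2 939 778 mm⁴
Total I = 8 425 601 mm⁴.

I_y ≈ 8.426 × 10⁶ mm⁴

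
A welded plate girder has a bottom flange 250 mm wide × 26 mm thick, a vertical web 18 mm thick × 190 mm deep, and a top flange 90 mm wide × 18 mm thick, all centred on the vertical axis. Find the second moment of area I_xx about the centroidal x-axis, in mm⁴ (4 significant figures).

I_xx ≈ 7.937 × 10⁷ mm⁴

Treat the section as a set of non-overlapping primitives; coordinates are from the bounding-box lower-left.
Bottom plate: 250 × 26, A = 6 500 mm², y = 13 mm, Ī = 366 167 mm⁴.
Web plate: 18 × 190, A = 3 420 mm², y = 121 mm, Ī = 10 288 500 mm⁴.
Top plate: 90 × 18, A = 1 620 mm², y = 225 mm, Ī = 43 740 mm⁴.
Centroid: ȳ = ΣA·y / ΣA = 74.7678 mm.
Transfer each piece to the centroidal x-axis using Ī + A·d² with d = y − 74.7678:
  bottom plate: d = -61.7678 mm → contributes +25 165 335 mm⁴
  web plate: d = 46.2322 mm → contributes +17 598 475 mm⁴
  top plate: d = 150.232 mm → contributes +36 606 694 mm⁴
Total I = 79 370 504 mm⁴.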